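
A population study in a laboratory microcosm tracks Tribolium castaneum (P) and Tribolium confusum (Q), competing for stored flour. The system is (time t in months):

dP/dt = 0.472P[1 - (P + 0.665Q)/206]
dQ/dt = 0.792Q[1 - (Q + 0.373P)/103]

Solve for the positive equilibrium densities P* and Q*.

P* ≈ 183, Q* ≈ 34.8

Setting both brackets to zero gives the nullclines P + 0.665Q = 206 and 0.373P + Q = 103.
Substituting Q = 103 - 0.373P into the first: P(1 - 0.665·0.373) = 206 - 0.665·103.
So P* = 138/0.752 = 183, and then Q* = 103 - 0.373·183 = 34.8.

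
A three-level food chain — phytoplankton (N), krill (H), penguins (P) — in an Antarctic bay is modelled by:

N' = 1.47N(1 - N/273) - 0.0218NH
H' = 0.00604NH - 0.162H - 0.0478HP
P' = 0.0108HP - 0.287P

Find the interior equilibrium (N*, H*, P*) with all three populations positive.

From dP/dt = 0: 0.0108H* = 0.287, so H* = 26.6.
From dN/dt = 0: 1.47(1 - N*/273) = 0.0218·26.6, giving N* = 273·(1 - 0.394) = 165.
From dH/dt = 0: 0.00604·165 - 0.162 = 0.0478P*, so P* = 0.837/0.0478 = 17.5.

N* ≈ 165, H* ≈ 26.6, P* ≈ 17.5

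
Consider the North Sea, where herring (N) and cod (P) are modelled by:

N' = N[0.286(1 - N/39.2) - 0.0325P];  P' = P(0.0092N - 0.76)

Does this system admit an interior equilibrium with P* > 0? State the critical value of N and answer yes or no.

Threshold N = 82.6; K < 82.6, so no, the predator goes extinct.

The predator equation gives dP/dt > 0 only when N > 0.76/0.0092 = 82.6.
Without the predator, N → K = 39.2. Since 39.2 < 82.6, the predator cannot invade.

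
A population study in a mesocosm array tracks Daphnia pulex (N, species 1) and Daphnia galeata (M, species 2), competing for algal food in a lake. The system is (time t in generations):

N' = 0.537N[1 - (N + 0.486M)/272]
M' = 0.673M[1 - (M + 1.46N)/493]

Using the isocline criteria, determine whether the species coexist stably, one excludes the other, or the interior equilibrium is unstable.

Compare the nullcline intercepts: K1/α12 = 272/0.486 = 560 > K2 = 493; K2/α21 = 493/1.46 = 338 > K1 = 272.
Since both inequalities hold, each species can invade when rare, so the interior equilibrium is stable.

stable coexistence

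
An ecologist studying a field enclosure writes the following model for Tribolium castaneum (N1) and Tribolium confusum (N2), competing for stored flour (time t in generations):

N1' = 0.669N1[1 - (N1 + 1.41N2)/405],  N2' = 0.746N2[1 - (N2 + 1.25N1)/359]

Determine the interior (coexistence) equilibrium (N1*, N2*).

Setting both brackets to zero gives the nullclines N1 + 1.41N2 = 405 and 1.25N1 + N2 = 359.
Substituting N2 = 359 - 1.25N1 into the first: N1(1 - 1.41·1.25) = 405 - 1.41·359.
So N1* = -101/-0.762 = 133, and then N2* = 359 - 1.25·133 = 193.

N1* ≈ 133, N2* ≈ 193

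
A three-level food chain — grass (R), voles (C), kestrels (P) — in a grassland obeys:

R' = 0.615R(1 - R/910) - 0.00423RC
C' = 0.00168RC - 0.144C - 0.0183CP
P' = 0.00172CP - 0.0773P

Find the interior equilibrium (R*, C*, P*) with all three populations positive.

R* ≈ 629, C* ≈ 44.9, P* ≈ 49.8

From dP/dt = 0: 0.00172C* = 0.0773, so C* = 44.9.
From dR/dt = 0: 0.615(1 - R*/910) = 0.00423·44.9, giving R* = 910·(1 - 0.309) = 629.
From dC/dt = 0: 0.00168·629 - 0.144 = 0.0183P*, so P* = 0.912/0.0183 = 49.8.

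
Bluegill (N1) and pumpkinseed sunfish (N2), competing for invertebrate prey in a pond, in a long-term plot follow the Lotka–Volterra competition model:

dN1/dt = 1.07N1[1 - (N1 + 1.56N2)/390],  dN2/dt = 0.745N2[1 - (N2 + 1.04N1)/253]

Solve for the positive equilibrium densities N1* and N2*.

Setting both brackets to zero gives the nullclines N1 + 1.56N2 = 390 and 1.04N1 + N2 = 253.
Substituting N2 = 253 - 1.04N1 into the first: N1(1 - 1.56·1.04) = 390 - 1.56·253.
So N1* = -4.68/-0.622 = 7.52, and then N2* = 253 - 1.04·7.52 = 245.

N1* ≈ 7.52, N2* ≈ 245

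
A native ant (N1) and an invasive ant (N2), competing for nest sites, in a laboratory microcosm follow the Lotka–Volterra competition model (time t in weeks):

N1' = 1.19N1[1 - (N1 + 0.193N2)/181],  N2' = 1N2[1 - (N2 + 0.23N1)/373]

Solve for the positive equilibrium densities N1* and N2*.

N1* ≈ 114, N2* ≈ 347

Setting both brackets to zero gives the nullclines N1 + 0.193N2 = 181 and 0.23N1 + N2 = 373.
Substituting N2 = 373 - 0.23N1 into the first: N1(1 - 0.193·0.23) = 181 - 0.193·373.
So N1* = 109/0.956 = 114, and then N2* = 373 - 0.23·114 = 347.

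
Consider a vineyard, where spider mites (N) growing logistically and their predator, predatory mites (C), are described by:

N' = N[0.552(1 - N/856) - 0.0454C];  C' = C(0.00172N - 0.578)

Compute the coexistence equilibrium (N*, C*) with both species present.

From dC/dt = 0 with C > 0: 0.00172N* = 0.578, so N* = 336.
Substitute into dN/dt = 0: 0.552(1 - 336/856) = 0.0454C*.
The bracket is 0.607, giving C* = 0.335/0.0454 = 7.39.

N* ≈ 336, C* ≈ 7.39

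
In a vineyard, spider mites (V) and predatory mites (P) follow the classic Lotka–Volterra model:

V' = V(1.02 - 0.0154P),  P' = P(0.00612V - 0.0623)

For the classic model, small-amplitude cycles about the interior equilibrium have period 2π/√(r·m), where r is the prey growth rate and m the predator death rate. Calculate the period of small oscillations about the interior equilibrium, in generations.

T ≈ 24.9 generations

Here r = 1.02 and m = 0.0623, so r·m = 0.0635.
ω = √0.0635 = 0.252 per generation, hence T = 2π/ω ≈ 24.9 generations.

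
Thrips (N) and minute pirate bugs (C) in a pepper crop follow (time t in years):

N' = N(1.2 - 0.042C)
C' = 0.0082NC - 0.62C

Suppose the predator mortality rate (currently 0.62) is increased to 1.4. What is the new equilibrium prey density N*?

N* ≈ 171

At the interior fixed point, setting dC/dt = 0 with C > 0 fixes N* = (predator death rate)/(NC coefficient) — independent of the other coefficients.
With the change, N* = 1.4/0.0082 = 171; it rises from 75.6.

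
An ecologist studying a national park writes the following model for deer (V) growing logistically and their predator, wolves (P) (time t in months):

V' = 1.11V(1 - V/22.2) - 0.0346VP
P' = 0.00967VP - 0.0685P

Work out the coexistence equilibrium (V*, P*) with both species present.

V* ≈ 7.08, P* ≈ 21.8

From dP/dt = 0 with P > 0: 0.00967V* = 0.0685, so V* = 7.08.
Substitute into dV/dt = 0: 1.11(1 - 7.08/22.2) = 0.0346P*.
The bracket is 0.681, giving P* = 0.756/0.0346 = 21.8.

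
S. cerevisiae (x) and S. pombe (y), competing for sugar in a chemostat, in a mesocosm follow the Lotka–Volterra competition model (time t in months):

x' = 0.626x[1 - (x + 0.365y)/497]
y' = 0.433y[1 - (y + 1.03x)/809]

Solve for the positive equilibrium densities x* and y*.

x* ≈ 323, y* ≈ 476

Setting both brackets to zero gives the nullclines x + 0.365y = 497 and 1.03x + y = 809.
Substituting y = 809 - 1.03x into the first: x(1 - 0.365·1.03) = 497 - 0.365·809.
So x* = 202/0.624 = 323, and then y* = 809 - 1.03·323 = 476.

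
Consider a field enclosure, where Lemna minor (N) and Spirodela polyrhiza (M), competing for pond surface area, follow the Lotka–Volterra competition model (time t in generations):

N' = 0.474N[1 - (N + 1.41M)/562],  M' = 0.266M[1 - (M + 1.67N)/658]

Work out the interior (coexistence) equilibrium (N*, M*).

N* ≈ 270, M* ≈ 207

Setting both brackets to zero gives the nullclines N + 1.41M = 562 and 1.67N + M = 658.
Substituting M = 658 - 1.67N into the first: N(1 - 1.41·1.67) = 562 - 1.41·658.
So N* = -366/-1.35 = 270, and then M* = 658 - 1.67·270 = 207.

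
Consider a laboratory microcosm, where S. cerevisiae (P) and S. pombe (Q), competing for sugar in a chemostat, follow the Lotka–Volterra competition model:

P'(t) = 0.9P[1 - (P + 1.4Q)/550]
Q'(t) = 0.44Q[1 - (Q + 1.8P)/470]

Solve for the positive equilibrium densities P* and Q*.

P* ≈ 71.1, Q* ≈ 342

Setting both brackets to zero gives the nullclines P + 1.4Q = 550 and 1.8P + Q = 470.
Substituting Q = 470 - 1.8P into the first: P(1 - 1.4·1.8) = 550 - 1.4·470.
So P* = -108/-1.52 = 71.1, and then Q* = 470 - 1.8·71.1 = 342.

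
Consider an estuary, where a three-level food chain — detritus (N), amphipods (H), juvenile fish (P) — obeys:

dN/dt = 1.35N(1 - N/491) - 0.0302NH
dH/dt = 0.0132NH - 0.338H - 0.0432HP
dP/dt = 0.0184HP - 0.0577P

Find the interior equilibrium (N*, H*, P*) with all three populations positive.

From dP/dt = 0: 0.0184H* = 0.0577, so H* = 3.14.
From dN/dt = 0: 1.35(1 - N*/491) = 0.0302·3.14, giving N* = 491·(1 - 0.0702) = 457.
From dH/dt = 0: 0.0132·457 - 0.338 = 0.0432P*, so P* = 5.69/0.0432 = 132.

N* ≈ 457, H* ≈ 3.14, P* ≈ 132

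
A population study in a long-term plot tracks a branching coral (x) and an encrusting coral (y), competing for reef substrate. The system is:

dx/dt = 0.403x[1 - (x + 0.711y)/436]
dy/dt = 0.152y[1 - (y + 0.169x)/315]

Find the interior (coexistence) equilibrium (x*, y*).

x* ≈ 241, y* ≈ 274

Setting both brackets to zero gives the nullclines x + 0.711y = 436 and 0.169x + y = 315.
Substituting y = 315 - 0.169x into the first: x(1 - 0.711·0.169) = 436 - 0.711·315.
So x* = 212/0.88 = 241, and then y* = 315 - 0.169·241 = 274.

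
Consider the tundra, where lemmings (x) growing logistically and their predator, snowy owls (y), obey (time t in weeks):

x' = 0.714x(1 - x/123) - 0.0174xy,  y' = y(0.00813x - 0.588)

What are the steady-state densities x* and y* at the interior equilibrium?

x* ≈ 72.3, y* ≈ 16.9

From dy/dt = 0 with y > 0: 0.00813x* = 0.588, so x* = 72.3.
Substitute into dx/dt = 0: 0.714(1 - 72.3/123) = 0.0174y*.
The bracket is 0.412, giving y* = 0.294/0.0174 = 16.9.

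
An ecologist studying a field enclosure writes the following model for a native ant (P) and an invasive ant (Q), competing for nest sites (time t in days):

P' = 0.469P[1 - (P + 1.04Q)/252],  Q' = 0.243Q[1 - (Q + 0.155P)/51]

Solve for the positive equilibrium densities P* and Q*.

P* ≈ 237, Q* ≈ 14.2

Setting both brackets to zero gives the nullclines P + 1.04Q = 252 and 0.155P + Q = 51.
Substituting Q = 51 - 0.155P into the first: P(1 - 1.04·0.155) = 252 - 1.04·51.
So P* = 199/0.839 = 237, and then Q* = 51 - 0.155·237 = 14.2.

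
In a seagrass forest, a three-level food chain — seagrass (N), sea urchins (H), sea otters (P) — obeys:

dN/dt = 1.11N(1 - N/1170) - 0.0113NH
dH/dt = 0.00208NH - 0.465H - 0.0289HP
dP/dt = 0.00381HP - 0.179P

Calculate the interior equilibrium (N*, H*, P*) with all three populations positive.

From dP/dt = 0: 0.00381H* = 0.179, so H* = 47.
From dN/dt = 0: 1.11(1 - N*/1170) = 0.0113·47, giving N* = 1170·(1 - 0.478) = 610.
From dH/dt = 0: 0.00208·610 - 0.465 = 0.0289P*, so P* = 0.805/0.0289 = 27.8.

N* ≈ 610, H* ≈ 47, P* ≈ 27.8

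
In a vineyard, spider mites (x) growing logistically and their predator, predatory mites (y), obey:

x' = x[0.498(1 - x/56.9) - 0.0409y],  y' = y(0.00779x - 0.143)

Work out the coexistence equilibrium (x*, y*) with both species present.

x* ≈ 18.4, y* ≈ 8.25

From dy/dt = 0 with y > 0: 0.00779x* = 0.143, so x* = 18.4.
Substitute into dx/dt = 0: 0.498(1 - 18.4/56.9) = 0.0409y*.
The bracket is 0.677, giving y* = 0.337/0.0409 = 8.25.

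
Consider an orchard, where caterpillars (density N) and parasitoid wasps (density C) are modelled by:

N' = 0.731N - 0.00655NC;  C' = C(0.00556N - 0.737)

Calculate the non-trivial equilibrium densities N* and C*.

Set dC/dt = 0 with C > 0: 0.00556N - 0.737 = 0, so N* = 0.737/0.00556 = 133.
Set dN/dt = 0 with N > 0: 0.731 - 0.00655C = 0, so C* = 0.731/0.00655 = 112.

N* ≈ 133, C* ≈ 112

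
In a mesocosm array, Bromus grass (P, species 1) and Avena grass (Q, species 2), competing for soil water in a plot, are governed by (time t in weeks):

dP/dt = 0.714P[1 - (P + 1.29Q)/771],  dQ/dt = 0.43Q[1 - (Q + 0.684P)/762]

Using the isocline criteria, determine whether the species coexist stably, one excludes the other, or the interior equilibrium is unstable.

species 2 excludes species 1

Compare the nullcline intercepts: K1/α12 = 771/1.29 = 598 < K2 = 762; K2/α21 = 762/0.684 = 1110 > K1 = 771.
Since the inequalities point opposite ways, species 2 can invade but species 1 cannot.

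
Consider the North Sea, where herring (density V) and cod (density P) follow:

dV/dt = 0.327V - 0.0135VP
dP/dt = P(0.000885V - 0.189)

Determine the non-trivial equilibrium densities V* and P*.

V* ≈ 214, P* ≈ 24.2

Set dP/dt = 0 with P > 0: 0.000885V - 0.189 = 0, so V* = 0.189/0.000885 = 214.
Set dV/dt = 0 with V > 0: 0.327 - 0.0135P = 0, so P* = 0.327/0.0135 = 24.2.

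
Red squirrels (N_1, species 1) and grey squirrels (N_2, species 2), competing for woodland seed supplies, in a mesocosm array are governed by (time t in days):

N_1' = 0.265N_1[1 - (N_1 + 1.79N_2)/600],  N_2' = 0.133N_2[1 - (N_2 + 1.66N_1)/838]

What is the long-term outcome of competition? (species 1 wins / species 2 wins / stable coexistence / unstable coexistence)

Compare the nullcline intercepts: K1/α12 = 600/1.79 = 335 < K2 = 838; K2/α21 = 838/1.66 = 505 < K1 = 600.
Since both are reversed, neither can invade when rare; the interior point is a saddle.

unstable coexistence (outcome depends on initial conditions)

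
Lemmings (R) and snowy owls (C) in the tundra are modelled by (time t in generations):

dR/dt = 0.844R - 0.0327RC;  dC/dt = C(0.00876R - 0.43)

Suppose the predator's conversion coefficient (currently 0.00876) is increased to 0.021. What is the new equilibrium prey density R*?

R* ≈ 20.5

At the interior fixed point, setting dC/dt = 0 with C > 0 fixes R* = (predator death rate)/(RC coefficient) — independent of the other coefficients.
With the change, R* = 0.43/0.021 = 20.5; it falls from 49.1.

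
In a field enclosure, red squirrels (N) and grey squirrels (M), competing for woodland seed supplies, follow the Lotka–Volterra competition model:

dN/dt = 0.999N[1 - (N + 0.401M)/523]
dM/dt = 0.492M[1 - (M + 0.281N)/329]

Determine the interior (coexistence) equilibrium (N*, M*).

N* ≈ 441, M* ≈ 205

Setting both brackets to zero gives the nullclines N + 0.401M = 523 and 0.281N + M = 329.
Substituting M = 329 - 0.281N into the first: N(1 - 0.401·0.281) = 523 - 0.401·329.
So N* = 391/0.887 = 441, and then M* = 329 - 0.281·441 = 205.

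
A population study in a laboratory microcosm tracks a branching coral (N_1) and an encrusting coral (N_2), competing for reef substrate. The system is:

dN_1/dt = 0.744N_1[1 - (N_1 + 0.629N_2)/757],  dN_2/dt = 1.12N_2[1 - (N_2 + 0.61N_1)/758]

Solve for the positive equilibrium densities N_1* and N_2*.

Setting both brackets to zero gives the nullclines N_1 + 0.629N_2 = 757 and 0.61N_1 + N_2 = 758.
Substituting N_2 = 758 - 0.61N_1 into the first: N_1(1 - 0.629·0.61) = 757 - 0.629·758.
So N_1* = 280/0.616 = 455, and then N_2* = 758 - 0.61·455 = 481.

N_1* ≈ 455, N_2* ≈ 481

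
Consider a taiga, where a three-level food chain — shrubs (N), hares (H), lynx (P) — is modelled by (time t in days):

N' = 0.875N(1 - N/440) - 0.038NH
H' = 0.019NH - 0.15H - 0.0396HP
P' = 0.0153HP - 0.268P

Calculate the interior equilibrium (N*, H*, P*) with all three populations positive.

From dP/dt = 0: 0.0153H* = 0.268, so H* = 17.5.
From dN/dt = 0: 0.875(1 - N*/440) = 0.038·17.5, giving N* = 440·(1 - 0.761) = 105.
From dH/dt = 0: 0.019·105 - 0.15 = 0.0396P*, so P* = 1.85/0.0396 = 46.7.

N* ≈ 105, H* ≈ 17.5, P* ≈ 46.7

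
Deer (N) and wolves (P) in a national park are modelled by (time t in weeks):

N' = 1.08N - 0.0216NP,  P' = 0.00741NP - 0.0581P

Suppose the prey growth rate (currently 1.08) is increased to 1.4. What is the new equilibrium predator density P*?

At the interior fixed point, setting dN/dt = 0 with N > 0 fixes P* = (prey growth rate)/(NP coefficient) — independent of the other coefficients.
With the change, P* = 1.4/0.0216 = 64.8; it rises from 50.

P* ≈ 64.8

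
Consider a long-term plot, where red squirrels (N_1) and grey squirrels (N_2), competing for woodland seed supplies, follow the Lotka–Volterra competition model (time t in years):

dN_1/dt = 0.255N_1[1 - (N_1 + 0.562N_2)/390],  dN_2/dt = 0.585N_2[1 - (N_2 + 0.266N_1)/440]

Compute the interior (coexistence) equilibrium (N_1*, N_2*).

Setting both brackets to zero gives the nullclines N_1 + 0.562N_2 = 390 and 0.266N_1 + N_2 = 440.
Substituting N_2 = 440 - 0.266N_1 into the first: N_1(1 - 0.562·0.266) = 390 - 0.562·440.
So N_1* = 143/0.851 = 168, and then N_2* = 440 - 0.266·168 = 395.

N_1* ≈ 168, N_2* ≈ 395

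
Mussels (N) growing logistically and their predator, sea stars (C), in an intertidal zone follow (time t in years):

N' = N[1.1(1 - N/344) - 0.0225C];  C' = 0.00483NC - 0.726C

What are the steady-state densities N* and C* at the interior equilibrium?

N* ≈ 150, C* ≈ 27.5

From dC/dt = 0 with C > 0: 0.00483N* = 0.726, so N* = 150.
Substitute into dN/dt = 0: 1.1(1 - 150/344) = 0.0225C*.
The bracket is 0.563, giving C* = 0.619/0.0225 = 27.5.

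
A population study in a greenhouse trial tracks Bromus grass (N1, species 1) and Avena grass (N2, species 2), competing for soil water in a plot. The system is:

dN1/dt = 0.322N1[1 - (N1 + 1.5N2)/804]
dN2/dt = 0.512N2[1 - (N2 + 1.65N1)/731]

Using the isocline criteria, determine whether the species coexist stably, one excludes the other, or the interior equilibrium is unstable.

unstable coexistence (outcome depends on initial conditions)

Compare the nullcline intercepts: K1/α12 = 804/1.5 = 536 < K2 = 731; K2/α21 = 731/1.65 = 443 < K1 = 804.
Since both are reversed, neither can invade when rare; the interior point is a saddle.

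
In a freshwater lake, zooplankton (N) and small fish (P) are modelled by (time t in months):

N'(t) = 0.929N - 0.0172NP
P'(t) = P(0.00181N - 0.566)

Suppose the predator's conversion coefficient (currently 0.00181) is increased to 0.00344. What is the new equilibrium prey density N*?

At the interior fixed point, setting dP/dt = 0 with P > 0 fixes N* = (predator death rate)/(NP coefficient) — independent of the other coefficients.
With the change, N* = 0.566/0.00344 = 165; it falls from 313.

N* ≈ 165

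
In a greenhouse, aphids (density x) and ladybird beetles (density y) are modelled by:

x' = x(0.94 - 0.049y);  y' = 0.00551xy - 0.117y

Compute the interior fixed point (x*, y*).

x* ≈ 21.2, y* ≈ 19.2

Set dy/dt = 0 with y > 0: 0.00551x - 0.117 = 0, so x* = 0.117/0.00551 = 21.2.
Set dx/dt = 0 with x > 0: 0.94 - 0.049y = 0, so y* = 0.94/0.049 = 19.2.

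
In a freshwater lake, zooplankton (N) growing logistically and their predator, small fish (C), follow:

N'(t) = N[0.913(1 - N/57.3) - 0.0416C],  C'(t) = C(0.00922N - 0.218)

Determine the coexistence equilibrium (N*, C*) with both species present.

From dC/dt = 0 with C > 0: 0.00922N* = 0.218, so N* = 23.6.
Substitute into dN/dt = 0: 0.913(1 - 23.6/57.3) = 0.0416C*.
The bracket is 0.587, giving C* = 0.536/0.0416 = 12.9.

N* ≈ 23.6, C* ≈ 12.9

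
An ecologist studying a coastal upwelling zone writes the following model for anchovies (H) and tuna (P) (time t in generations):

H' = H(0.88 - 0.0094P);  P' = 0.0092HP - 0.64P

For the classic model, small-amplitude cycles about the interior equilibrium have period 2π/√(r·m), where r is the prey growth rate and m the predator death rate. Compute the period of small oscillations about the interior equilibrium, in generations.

Here r = 0.88 and m = 0.64, so r·m = 0.563.
ω = √0.563 = 0.75 per generation, hence T = 2π/ω ≈ 8.37 generations.

T ≈ 8.37 generations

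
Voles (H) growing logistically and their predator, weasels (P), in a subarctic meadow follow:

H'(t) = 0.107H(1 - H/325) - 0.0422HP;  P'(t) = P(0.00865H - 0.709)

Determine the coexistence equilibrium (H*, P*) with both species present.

H* ≈ 82, P* ≈ 1.9

From dP/dt = 0 with P > 0: 0.00865H* = 0.709, so H* = 82.
Substitute into dH/dt = 0: 0.107(1 - 82/325) = 0.0422P*.
The bracket is 0.748, giving P* = 0.08/0.0422 = 1.9.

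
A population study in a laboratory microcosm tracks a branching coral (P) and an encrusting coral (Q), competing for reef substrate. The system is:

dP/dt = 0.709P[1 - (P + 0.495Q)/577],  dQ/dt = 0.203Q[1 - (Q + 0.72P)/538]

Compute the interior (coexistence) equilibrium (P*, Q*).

P* ≈ 483, Q* ≈ 190

Setting both brackets to zero gives the nullclines P + 0.495Q = 577 and 0.72P + Q = 538.
Substituting Q = 538 - 0.72P into the first: P(1 - 0.495·0.72) = 577 - 0.495·538.
So P* = 311/0.644 = 483, and then Q* = 538 - 0.72·483 = 190.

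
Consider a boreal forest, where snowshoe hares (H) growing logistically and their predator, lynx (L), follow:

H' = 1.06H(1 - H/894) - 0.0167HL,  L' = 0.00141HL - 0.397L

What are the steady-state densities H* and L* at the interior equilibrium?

From dL/dt = 0 with L > 0: 0.00141H* = 0.397, so H* = 282.
Substitute into dH/dt = 0: 1.06(1 - 282/894) = 0.0167L*.
The bracket is 0.685, giving L* = 0.726/0.0167 = 43.5.

H* ≈ 282, L* ≈ 43.5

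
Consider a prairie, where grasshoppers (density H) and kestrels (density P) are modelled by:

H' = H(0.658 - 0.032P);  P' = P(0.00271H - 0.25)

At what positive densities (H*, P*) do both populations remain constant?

Set dP/dt = 0 with P > 0: 0.00271H - 0.25 = 0, so H* = 0.25/0.00271 = 92.3.
Set dH/dt = 0 with H > 0: 0.658 - 0.032P = 0, so P* = 0.658/0.032 = 20.6.

H* ≈ 92.3, P* ≈ 20.6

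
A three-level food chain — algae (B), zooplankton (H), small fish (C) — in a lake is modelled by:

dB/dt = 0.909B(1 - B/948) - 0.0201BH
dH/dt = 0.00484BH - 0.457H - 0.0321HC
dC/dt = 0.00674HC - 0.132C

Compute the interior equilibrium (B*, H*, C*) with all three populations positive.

From dC/dt = 0: 0.00674H* = 0.132, so H* = 19.6.
From dB/dt = 0: 0.909(1 - B*/948) = 0.0201·19.6, giving B* = 948·(1 - 0.433) = 537.
From dH/dt = 0: 0.00484·537 - 0.457 = 0.0321C*, so C* = 2.14/0.0321 = 66.8.

B* ≈ 537, H* ≈ 19.6, C* ≈ 66.8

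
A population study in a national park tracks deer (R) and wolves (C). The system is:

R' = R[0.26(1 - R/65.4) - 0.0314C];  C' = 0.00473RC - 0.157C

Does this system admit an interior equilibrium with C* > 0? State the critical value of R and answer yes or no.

The predator equation gives dC/dt > 0 only when R > 0.157/0.00473 = 33.2.
Without the predator, R → K = 65.4. Since 65.4 > 33.2, the predator can invade and persist.

Threshold R = 33.2; K > 33.2, so yes, the predator persists.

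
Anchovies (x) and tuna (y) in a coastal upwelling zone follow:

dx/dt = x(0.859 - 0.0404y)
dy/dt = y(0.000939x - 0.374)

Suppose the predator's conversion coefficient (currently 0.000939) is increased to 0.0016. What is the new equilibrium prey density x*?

At the interior fixed point, setting dy/dt = 0 with y > 0 fixes x* = (predator death rate)/(xy coefficient) — independent of the other coefficients.
With the change, x* = 0.374/0.0016 = 234; it falls from 398.

x* ≈ 234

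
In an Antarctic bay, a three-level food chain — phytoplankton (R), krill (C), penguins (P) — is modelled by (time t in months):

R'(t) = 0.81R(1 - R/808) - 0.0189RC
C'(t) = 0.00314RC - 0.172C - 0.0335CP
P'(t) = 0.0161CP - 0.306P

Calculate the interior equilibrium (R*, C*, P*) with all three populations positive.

R* ≈ 450, C* ≈ 19, P* ≈ 37

From dP/dt = 0: 0.0161C* = 0.306, so C* = 19.
From dR/dt = 0: 0.81(1 - R*/808) = 0.0189·19, giving R* = 808·(1 - 0.443) = 450.
From dC/dt = 0: 0.00314·450 - 0.172 = 0.0335P*, so P* = 1.24/0.0335 = 37.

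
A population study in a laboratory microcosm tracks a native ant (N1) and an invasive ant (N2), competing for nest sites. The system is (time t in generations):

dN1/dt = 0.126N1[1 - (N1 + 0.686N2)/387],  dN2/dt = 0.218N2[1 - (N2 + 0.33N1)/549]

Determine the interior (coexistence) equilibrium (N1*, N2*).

Setting both brackets to zero gives the nullclines N1 + 0.686N2 = 387 and 0.33N1 + N2 = 549.
Substituting N2 = 549 - 0.33N1 into the first: N1(1 - 0.686·0.33) = 387 - 0.686·549.
So N1* = 10.4/0.774 = 13.4, and then N2* = 549 - 0.33·13.4 = 545.

N1* ≈ 13.4, N2* ≈ 545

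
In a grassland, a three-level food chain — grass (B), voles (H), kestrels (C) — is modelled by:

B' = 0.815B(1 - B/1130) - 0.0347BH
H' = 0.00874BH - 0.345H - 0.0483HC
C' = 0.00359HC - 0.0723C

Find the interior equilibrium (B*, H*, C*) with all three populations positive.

From dC/dt = 0: 0.00359H* = 0.0723, so H* = 20.1.
From dB/dt = 0: 0.815(1 - B*/1130) = 0.0347·20.1, giving B* = 1130·(1 - 0.857) = 161.
From dH/dt = 0: 0.00874·161 - 0.345 = 0.0483C*, so C* = 1.06/0.0483 = 22.

B* ≈ 161, H* ≈ 20.1, C* ≈ 22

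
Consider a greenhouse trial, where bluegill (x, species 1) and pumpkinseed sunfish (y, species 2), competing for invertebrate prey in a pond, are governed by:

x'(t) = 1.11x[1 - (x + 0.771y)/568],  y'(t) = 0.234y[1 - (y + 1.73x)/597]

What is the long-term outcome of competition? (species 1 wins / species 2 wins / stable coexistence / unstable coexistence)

Compare the nullcline intercepts: K1/α12 = 568/0.771 = 737 > K2 = 597; K2/α21 = 597/1.73 = 345 < K1 = 568.
Since the inequalities point opposite ways, species 1 can invade but species 2 cannot.

species 1 excludes species 2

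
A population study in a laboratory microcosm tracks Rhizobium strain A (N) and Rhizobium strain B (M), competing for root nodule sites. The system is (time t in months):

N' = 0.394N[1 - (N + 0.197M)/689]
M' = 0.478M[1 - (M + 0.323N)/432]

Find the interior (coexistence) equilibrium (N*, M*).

Setting both brackets to zero gives the nullclines N + 0.197M = 689 and 0.323N + M = 432.
Substituting M = 432 - 0.323N into the first: N(1 - 0.197·0.323) = 689 - 0.197·432.
So N* = 604/0.936 = 645, and then M* = 432 - 0.323·645 = 224.

N* ≈ 645, M* ≈ 224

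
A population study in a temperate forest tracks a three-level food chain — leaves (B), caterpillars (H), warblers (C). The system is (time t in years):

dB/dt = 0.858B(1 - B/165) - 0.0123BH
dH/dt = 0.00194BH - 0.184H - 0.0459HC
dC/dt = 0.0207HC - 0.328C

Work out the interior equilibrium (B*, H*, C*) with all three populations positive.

From dC/dt = 0: 0.0207H* = 0.328, so H* = 15.8.
From dB/dt = 0: 0.858(1 - B*/165) = 0.0123·15.8, giving B* = 165·(1 - 0.227) = 128.
From dH/dt = 0: 0.00194·128 - 0.184 = 0.0459C*, so C* = 0.0634/0.0459 = 1.38.

B* ≈ 128, H* ≈ 15.8, C* ≈ 1.38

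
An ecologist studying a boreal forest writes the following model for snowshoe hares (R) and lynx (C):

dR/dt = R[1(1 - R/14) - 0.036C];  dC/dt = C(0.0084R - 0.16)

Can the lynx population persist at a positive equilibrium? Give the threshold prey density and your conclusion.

The predator equation gives dC/dt > 0 only when R > 0.16/0.0084 = 19.
Without the predator, R → K = 14. Since 14 < 19, the predator cannot invade.

Threshold R = 19; K < 19, so no, the predator goes extinct.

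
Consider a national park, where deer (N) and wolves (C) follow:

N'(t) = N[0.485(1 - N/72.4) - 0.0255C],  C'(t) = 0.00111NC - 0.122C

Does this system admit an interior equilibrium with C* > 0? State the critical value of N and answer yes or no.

The predator equation gives dC/dt > 0 only when N > 0.122/0.00111 = 110.
Without the predator, N → K = 72.4. Since 72.4 < 110, the predator cannot invade.

Threshold N = 110; K < 110, so no, the predator goes extinct.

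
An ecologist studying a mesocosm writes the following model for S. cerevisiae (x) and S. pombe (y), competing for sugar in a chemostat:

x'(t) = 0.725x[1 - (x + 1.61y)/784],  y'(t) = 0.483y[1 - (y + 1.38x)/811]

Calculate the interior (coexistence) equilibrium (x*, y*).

x* ≈ 427, y* ≈ 222

Setting both brackets to zero gives the nullclines x + 1.61y = 784 and 1.38x + y = 811.
Substituting y = 811 - 1.38x into the first: x(1 - 1.61·1.38) = 784 - 1.61·811.
So x* = -522/-1.22 = 427, and then y* = 811 - 1.38·427 = 222.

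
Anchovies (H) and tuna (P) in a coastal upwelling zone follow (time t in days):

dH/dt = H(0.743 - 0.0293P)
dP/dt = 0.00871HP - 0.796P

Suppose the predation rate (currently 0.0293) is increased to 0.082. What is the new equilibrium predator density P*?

P* ≈ 9.06

At the interior fixed point, setting dH/dt = 0 with H > 0 fixes P* = (prey growth rate)/(HP coefficient) — independent of the other coefficients.
With the change, P* = 0.743/0.082 = 9.06; it falls from 25.4.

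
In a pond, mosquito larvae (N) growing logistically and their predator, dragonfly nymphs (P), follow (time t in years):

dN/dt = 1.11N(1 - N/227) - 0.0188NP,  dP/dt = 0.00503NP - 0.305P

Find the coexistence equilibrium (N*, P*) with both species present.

N* ≈ 60.6, P* ≈ 43.3

From dP/dt = 0 with P > 0: 0.00503N* = 0.305, so N* = 60.6.
Substitute into dN/dt = 0: 1.11(1 - 60.6/227) = 0.0188P*.
The bracket is 0.733, giving P* = 0.813/0.0188 = 43.3.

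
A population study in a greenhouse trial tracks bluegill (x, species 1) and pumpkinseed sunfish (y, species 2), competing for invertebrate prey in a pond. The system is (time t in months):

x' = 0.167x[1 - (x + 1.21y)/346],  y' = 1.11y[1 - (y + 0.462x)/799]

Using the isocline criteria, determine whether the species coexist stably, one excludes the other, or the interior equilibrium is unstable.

species 2 excludes species 1

Compare the nullcline intercepts: K1/α12 = 346/1.21 = 286 < K2 = 799; K2/α21 = 799/0.462 = 1730 > K1 = 346.
Since the inequalities point opposite ways, species 2 can invade but species 1 cannot.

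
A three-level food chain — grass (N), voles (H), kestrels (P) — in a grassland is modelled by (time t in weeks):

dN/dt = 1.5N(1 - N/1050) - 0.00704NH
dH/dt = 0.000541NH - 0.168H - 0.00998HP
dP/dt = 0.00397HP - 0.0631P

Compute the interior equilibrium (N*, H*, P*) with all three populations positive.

N* ≈ 972, H* ≈ 15.9, P* ≈ 35.8

From dP/dt = 0: 0.00397H* = 0.0631, so H* = 15.9.
From dN/dt = 0: 1.5(1 - N*/1050) = 0.00704·15.9, giving N* = 1050·(1 - 0.0746) = 972.
From dH/dt = 0: 0.000541·972 - 0.168 = 0.00998P*, so P* = 0.358/0.00998 = 35.8.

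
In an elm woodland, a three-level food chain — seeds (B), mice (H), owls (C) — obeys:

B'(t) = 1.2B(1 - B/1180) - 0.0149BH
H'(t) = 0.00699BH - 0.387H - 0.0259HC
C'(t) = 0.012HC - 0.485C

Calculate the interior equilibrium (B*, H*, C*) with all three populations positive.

B* ≈ 588, H* ≈ 40.4, C* ≈ 144

From dC/dt = 0: 0.012H* = 0.485, so H* = 40.4.
From dB/dt = 0: 1.2(1 - B*/1180) = 0.0149·40.4, giving B* = 1180·(1 - 0.502) = 588.
From dH/dt = 0: 0.00699·588 - 0.387 = 0.0259C*, so C* = 3.72/0.0259 = 144.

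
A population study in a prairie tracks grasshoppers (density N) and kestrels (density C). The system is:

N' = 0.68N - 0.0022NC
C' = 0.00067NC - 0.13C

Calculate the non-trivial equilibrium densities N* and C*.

Set dC/dt = 0 with C > 0: 0.00067N - 0.13 = 0, so N* = 0.13/0.00067 = 194.
Set dN/dt = 0 with N > 0: 0.68 - 0.0022C = 0, so C* = 0.68/0.0022 = 309.

N* ≈ 194, C* ≈ 309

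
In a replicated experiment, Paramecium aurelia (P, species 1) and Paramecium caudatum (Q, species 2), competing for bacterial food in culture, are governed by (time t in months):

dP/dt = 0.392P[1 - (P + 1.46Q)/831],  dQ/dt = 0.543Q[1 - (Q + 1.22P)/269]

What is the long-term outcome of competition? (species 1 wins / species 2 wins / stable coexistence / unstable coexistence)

Compare the nullcline intercepts: K1/α12 = 831/1.46 = 569 > K2 = 269; K2/α21 = 269/1.22 = 220 < K1 = 831.
Since the inequalities point opposite ways, species 1 can invade but species 2 cannot.

species 1 excludes species 2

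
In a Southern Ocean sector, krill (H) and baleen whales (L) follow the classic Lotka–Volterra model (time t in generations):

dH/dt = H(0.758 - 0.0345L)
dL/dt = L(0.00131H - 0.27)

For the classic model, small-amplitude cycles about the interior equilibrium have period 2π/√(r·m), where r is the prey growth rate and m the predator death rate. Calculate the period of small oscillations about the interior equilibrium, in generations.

T ≈ 13.9 generations

Here r = 0.758 and m = 0.27, so r·m = 0.205.
ω = √0.205 = 0.452 per generation, hence T = 2π/ω ≈ 13.9 generations.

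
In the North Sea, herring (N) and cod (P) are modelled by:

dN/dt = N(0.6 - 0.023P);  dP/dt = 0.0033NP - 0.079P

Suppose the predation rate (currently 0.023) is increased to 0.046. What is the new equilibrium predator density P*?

At the interior fixed point, setting dN/dt = 0 with N > 0 fixes P* = (prey growth rate)/(NP coefficient) — independent of the other coefficients.
With the change, P* = 0.6/0.046 = 13; it falls from 26.1.

P* ≈ 13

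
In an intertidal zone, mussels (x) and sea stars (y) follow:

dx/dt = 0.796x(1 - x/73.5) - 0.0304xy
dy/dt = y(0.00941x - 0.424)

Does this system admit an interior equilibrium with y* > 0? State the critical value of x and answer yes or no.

The predator equation gives dy/dt > 0 only when x > 0.424/0.00941 = 45.1.
Without the predator, x → K = 73.5. Since 73.5 > 45.1, the predator can invade and persist.

Threshold x = 45.1; K > 45.1, so yes, the predator persists.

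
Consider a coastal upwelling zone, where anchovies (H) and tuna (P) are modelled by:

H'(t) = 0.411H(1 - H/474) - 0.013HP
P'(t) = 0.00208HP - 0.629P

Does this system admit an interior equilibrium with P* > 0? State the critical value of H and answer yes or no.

The predator equation gives dP/dt > 0 only when H > 0.629/0.00208 = 302.
Without the predator, H → K = 474. Since 474 > 302, the predator can invade and persist.

Threshold H = 302; K > 302, so yes, the predator persists.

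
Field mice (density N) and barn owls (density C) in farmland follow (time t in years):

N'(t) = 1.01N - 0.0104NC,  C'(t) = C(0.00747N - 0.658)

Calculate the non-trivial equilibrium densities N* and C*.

Set dC/dt = 0 with C > 0: 0.00747N - 0.658 = 0, so N* = 0.658/0.00747 = 88.1.
Set dN/dt = 0 with N > 0: 1.01 - 0.0104C = 0, so C* = 1.01/0.0104 = 97.1.

N* ≈ 88.1, C* ≈ 97.1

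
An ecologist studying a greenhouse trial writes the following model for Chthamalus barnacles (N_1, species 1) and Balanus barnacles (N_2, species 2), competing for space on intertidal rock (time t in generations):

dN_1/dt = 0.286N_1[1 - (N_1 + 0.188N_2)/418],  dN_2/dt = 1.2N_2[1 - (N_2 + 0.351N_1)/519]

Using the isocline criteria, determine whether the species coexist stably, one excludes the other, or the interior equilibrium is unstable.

stable coexistence

Compare the nullcline intercepts: K1/α12 = 418/0.188 = 2220 > K2 = 519; K2/α21 = 519/0.351 = 1480 > K1 = 418.
Since both inequalities hold, each species can invade when rare, so the interior equilibrium is stable.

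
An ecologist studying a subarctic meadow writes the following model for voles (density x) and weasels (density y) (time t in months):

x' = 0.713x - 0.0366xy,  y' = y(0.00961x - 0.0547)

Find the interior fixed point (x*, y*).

Set dy/dt = 0 with y > 0: 0.00961x - 0.0547 = 0, so x* = 0.0547/0.00961 = 5.69.
Set dx/dt = 0 with x > 0: 0.713 - 0.0366y = 0, so y* = 0.713/0.0366 = 19.5.

x* ≈ 5.69, y* ≈ 19.5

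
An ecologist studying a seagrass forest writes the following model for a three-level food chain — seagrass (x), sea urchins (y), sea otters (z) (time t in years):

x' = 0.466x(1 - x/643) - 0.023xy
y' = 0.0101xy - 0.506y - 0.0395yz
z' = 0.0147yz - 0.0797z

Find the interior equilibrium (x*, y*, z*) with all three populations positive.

x* ≈ 471, y* ≈ 5.42, z* ≈ 108

From dz/dt = 0: 0.0147y* = 0.0797, so y* = 5.42.
From dx/dt = 0: 0.466(1 - x*/643) = 0.023·5.42, giving x* = 643·(1 - 0.268) = 471.
From dy/dt = 0: 0.0101·471 - 0.506 = 0.0395z*, so z* = 4.25/0.0395 = 108.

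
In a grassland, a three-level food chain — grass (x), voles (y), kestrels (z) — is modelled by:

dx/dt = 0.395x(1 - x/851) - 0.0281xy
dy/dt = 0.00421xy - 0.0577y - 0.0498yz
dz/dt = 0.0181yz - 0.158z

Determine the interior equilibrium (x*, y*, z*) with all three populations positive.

x* ≈ 323, y* ≈ 8.73, z* ≈ 26.1

From dz/dt = 0: 0.0181y* = 0.158, so y* = 8.73.
From dx/dt = 0: 0.395(1 - x*/851) = 0.0281·8.73, giving x* = 851·(1 - 0.621) = 323.
From dy/dt = 0: 0.00421·323 - 0.0577 = 0.0498z*, so z* = 1.3/0.0498 = 26.1.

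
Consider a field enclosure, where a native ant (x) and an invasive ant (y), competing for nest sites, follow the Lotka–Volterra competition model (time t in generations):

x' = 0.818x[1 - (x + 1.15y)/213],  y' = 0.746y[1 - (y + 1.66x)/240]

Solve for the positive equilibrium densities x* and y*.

x* ≈ 69.3, y* ≈ 125

Setting both brackets to zero gives the nullclines x + 1.15y = 213 and 1.66x + y = 240.
Substituting y = 240 - 1.66x into the first: x(1 - 1.15·1.66) = 213 - 1.15·240.
So x* = -63/-0.909 = 69.3, and then y* = 240 - 1.66·69.3 = 125.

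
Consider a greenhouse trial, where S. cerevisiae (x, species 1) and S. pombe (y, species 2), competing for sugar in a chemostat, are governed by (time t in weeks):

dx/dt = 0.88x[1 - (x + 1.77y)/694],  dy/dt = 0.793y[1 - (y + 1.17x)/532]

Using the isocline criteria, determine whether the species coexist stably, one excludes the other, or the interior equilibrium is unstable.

unstable coexistence (outcome depends on initial conditions)

Compare the nullcline intercepts: K1/α12 = 694/1.77 = 392 < K2 = 532; K2/α21 = 532/1.17 = 455 < K1 = 694.
Since both are reversed, neither can invade when rare; the interior point is a saddle.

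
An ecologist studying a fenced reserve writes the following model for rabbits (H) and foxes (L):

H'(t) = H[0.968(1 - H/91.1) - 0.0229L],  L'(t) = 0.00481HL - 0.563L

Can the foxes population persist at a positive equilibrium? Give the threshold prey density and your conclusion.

Threshold H = 117; K < 117, so no, the predator goes extinct.

The predator equation gives dL/dt > 0 only when H > 0.563/0.00481 = 117.
Without the predator, H → K = 91.1. Since 91.1 < 117, the predator cannot invade.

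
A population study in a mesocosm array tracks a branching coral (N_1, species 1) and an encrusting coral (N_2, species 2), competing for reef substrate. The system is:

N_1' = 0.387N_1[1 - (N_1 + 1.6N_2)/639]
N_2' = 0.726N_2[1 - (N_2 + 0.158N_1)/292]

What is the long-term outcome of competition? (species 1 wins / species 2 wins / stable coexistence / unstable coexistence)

Compare the nullcline intercepts: K1/α12 = 639/1.6 = 399 > K2 = 292; K2/α21 = 292/0.158 = 1850 > K1 = 639.
Since both inequalities hold, each species can invade when rare, so the interior equilibrium is stable.

stable coexistence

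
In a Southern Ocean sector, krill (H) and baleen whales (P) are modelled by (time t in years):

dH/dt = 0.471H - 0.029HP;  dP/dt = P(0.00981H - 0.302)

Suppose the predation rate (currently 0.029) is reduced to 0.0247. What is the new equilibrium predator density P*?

P* ≈ 19.1

At the interior fixed point, setting dH/dt = 0 with H > 0 fixes P* = (prey growth rate)/(HP coefficient) — independent of the other coefficients.
With the change, P* = 0.471/0.0247 = 19.1; it rises from 16.2.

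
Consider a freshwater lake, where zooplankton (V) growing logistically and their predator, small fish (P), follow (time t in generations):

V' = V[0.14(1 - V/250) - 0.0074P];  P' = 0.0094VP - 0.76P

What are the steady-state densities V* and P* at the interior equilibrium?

From dP/dt = 0 with P > 0: 0.0094V* = 0.76, so V* = 80.9.
Substitute into dV/dt = 0: 0.14(1 - 80.9/250) = 0.0074P*.
The bracket is 0.677, giving P* = 0.0947/0.0074 = 12.8.

V* ≈ 80.9, P* ≈ 12.8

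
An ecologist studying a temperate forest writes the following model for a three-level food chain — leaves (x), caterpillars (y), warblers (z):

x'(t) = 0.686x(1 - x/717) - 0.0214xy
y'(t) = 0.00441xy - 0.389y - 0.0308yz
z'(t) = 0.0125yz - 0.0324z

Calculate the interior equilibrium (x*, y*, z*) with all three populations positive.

x* ≈ 659, y* ≈ 2.59, z* ≈ 81.7

From dz/dt = 0: 0.0125y* = 0.0324, so y* = 2.59.
From dx/dt = 0: 0.686(1 - x*/717) = 0.0214·2.59, giving x* = 717·(1 - 0.0809) = 659.
From dy/dt = 0: 0.00441·659 - 0.389 = 0.0308z*, so z* = 2.52/0.0308 = 81.7.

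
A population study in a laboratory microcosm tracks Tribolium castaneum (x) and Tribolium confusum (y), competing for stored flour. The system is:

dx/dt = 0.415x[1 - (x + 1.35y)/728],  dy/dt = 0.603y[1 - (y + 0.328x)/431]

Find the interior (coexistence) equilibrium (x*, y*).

Setting both brackets to zero gives the nullclines x + 1.35y = 728 and 0.328x + y = 431.
Substituting y = 431 - 0.328x into the first: x(1 - 1.35·0.328) = 728 - 1.35·431.
So x* = 146/0.557 = 262, and then y* = 431 - 0.328·262 = 345.

x* ≈ 262, y* ≈ 345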